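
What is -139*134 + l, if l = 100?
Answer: -18526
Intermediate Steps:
-139*134 + l = -139*134 + 100 = -18626 + 100 = -18526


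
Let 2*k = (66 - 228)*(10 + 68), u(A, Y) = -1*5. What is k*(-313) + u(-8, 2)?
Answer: 1977529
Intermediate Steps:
u(A, Y) = -5
k = -6318 (k = ((66 - 228)*(10 + 68))/2 = (-162*78)/2 = (½)*(-12636) = -6318)
k*(-313) + u(-8, 2) = -6318*(-313) - 5 = 1977534 - 5 = 1977529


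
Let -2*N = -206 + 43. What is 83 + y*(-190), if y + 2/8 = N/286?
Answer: 10919/143 ≈ 76.357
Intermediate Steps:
N = 163/2 (N = -(-206 + 43)/2 = -½*(-163) = 163/2 ≈ 81.500)
y = 5/143 (y = -¼ + (163/2)/286 = -¼ + (163/2)*(1/286) = -¼ + 163/572 = 5/143 ≈ 0.034965)
83 + y*(-190) = 83 + (5/143)*(-190) = 83 - 950/143 = 10919/143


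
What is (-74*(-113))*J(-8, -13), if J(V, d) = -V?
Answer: 66896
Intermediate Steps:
(-74*(-113))*J(-8, -13) = (-74*(-113))*(-1*(-8)) = 8362*8 = 66896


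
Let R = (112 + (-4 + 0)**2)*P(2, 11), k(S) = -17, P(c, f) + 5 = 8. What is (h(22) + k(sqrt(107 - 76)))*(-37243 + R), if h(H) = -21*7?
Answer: 6044876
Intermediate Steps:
h(H) = -147
P(c, f) = 3 (P(c, f) = -5 + 8 = 3)
R = 384 (R = (112 + (-4 + 0)**2)*3 = (112 + (-4)**2)*3 = (112 + 16)*3 = 128*3 = 384)
(h(22) + k(sqrt(107 - 76)))*(-37243 + R) = (-147 - 17)*(-37243 + 384) = -164*(-36859) = 6044876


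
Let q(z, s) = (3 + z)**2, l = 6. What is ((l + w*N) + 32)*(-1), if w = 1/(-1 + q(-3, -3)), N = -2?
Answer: -40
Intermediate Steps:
w = -1 (w = 1/(-1 + (3 - 3)**2) = 1/(-1 + 0**2) = 1/(-1 + 0) = 1/(-1) = -1)
((l + w*N) + 32)*(-1) = ((6 - 1*(-2)) + 32)*(-1) = ((6 + 2) + 32)*(-1) = (8 + 32)*(-1) = 40*(-1) = -40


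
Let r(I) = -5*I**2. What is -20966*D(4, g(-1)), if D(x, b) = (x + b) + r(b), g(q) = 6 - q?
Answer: 4906044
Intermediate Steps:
D(x, b) = b + x - 5*b**2 (D(x, b) = (x + b) - 5*b**2 = (b + x) - 5*b**2 = b + x - 5*b**2)
-20966*D(4, g(-1)) = -20966*((6 - 1*(-1)) + 4 - 5*(6 - 1*(-1))**2) = -20966*((6 + 1) + 4 - 5*(6 + 1)**2) = -20966*(7 + 4 - 5*7**2) = -20966*(7 + 4 - 5*49) = -20966*(7 + 4 - 245) = -20966*(-234) = 4906044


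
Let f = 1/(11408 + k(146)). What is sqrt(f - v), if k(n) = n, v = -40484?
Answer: sqrt(5404408190898)/11554 ≈ 201.21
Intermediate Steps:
f = 1/11554 (f = 1/(11408 + 146) = 1/11554 ≈ 8.6550e-5)
sqrt(f - v) = sqrt(1/11554 - 1*(-40484)) = sqrt(1/11554 + 40484) = sqrt(467752137/11554) = sqrt(5404408190898)/11554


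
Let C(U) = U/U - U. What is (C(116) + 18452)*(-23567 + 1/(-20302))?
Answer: -8773470318195/20302 ≈ -4.3215e+8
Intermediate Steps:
C(U) = 1 - U
(C(116) + 18452)*(-23567 + 1/(-20302)) = ((1 - 1*116) + 18452)*(-23567 + 1/(-20302)) = ((1 - 116) + 18452)*(-23567 - 1/20302) = (-115 + 18452)*(-478457235/20302) = 18337*(-478457235/20302) = -8773470318195/20302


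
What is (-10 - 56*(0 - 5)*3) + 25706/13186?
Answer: 5485043/6593 ≈ 831.95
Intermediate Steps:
(-10 - 56*(0 - 5)*3) + 25706/13186 = (-10 - 56*(-5*3)) + 25706*(1/13186) = (-10 - 56*(-15)) + 12853/6593 = (-10 - 8*(-105)) + 12853/6593 = (-10 + 840) + 12853/6593 = 830 + 12853/6593 = 5485043/6593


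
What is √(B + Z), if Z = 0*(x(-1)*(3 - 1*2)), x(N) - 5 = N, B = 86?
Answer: √86 ≈ 9.2736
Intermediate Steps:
x(N) = 5 + N
Z = 0 (Z = 0*((5 - 1)*(3 - 1*2)) = 0*(4*(3 - 2)) = 0*(4*1) = 0*4 = 0)
√(B + Z) = √(86 + 0) = √86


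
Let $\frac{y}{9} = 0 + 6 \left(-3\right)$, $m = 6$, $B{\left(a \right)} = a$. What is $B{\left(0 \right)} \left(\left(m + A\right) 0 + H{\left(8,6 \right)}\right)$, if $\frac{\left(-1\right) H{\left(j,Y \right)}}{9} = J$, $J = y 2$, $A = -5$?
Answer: $0$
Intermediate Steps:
$y = -162$ ($y = 9 \left(0 + 6 \left(-3\right)\right) = 9 \left(0 - 18\right) = 9 \left(-18\right) = -162$)
$J = -324$ ($J = \left(-162\right) 2 = -324$)
$H{\left(j,Y \right)} = 2916$ ($H{\left(j,Y \right)} = \left(-9\right) \left(-324\right) = 2916$)
$B{\left(0 \right)} \left(\left(m + A\right) 0 + H{\left(8,6 \right)}\right) = 0 \left(\left(6 - 5\right) 0 + 2916\right) = 0 \left(1 \cdot 0 + 2916\right) = 0 \left(0 + 2916\right) = 0 \cdot 2916 = 0$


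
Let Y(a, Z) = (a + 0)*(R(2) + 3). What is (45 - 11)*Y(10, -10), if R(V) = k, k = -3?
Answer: 0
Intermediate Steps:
R(V) = -3
Y(a, Z) = 0 (Y(a, Z) = (a + 0)*(-3 + 3) = a*0 = 0)
(45 - 11)*Y(10, -10) = (45 - 11)*0 = 34*0 = 0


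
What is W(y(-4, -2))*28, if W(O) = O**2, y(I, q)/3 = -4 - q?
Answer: 1008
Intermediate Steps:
y(I, q) = -12 - 3*q (y(I, q) = 3*(-4 - q) = -12 - 3*q)
W(y(-4, -2))*28 = (-12 - 3*(-2))**2*28 = (-12 + 6)**2*28 = (-6)**2*28 = 36*28 = 1008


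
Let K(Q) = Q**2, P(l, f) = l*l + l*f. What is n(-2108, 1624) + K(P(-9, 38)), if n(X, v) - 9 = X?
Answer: 66022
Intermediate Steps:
P(l, f) = l**2 + f*l
n(X, v) = 9 + X
n(-2108, 1624) + K(P(-9, 38)) = (9 - 2108) + (-9*(38 - 9))**2 = -2099 + (-9*29)**2 = -2099 + (-261)**2 = -2099 + 68121 = 66022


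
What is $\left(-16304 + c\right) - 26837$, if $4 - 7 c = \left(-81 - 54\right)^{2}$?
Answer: $-45744$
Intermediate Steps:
$c = -2603$ ($c = \frac{4}{7} - \frac{\left(-81 - 54\right)^{2}}{7} = \frac{4}{7} - \frac{\left(-135\right)^{2}}{7} = \frac{4}{7} - \frac{18225}{7} = -2603$)
$\left(-16304 + c\right) - 26837 = \left(-16304 - 2603\right) - 26837 = -18907 - 26837 = -45744$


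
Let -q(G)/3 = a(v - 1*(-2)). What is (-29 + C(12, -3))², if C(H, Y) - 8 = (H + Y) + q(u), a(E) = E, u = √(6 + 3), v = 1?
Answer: 441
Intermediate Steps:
u = 3 (u = √9 = 3)
q(G) = -9 (q(G) = -3*(1 - 1*(-2)) = -3*(1 + 2) = -3*3 = -9)
C(H, Y) = -1 + H + Y (C(H, Y) = 8 + ((H + Y) - 9) = 8 + (-9 + H + Y) = -1 + H + Y)
(-29 + C(12, -3))² = (-29 + (-1 + 12 - 3))² = (-29 + 8)² = (-21)² = 441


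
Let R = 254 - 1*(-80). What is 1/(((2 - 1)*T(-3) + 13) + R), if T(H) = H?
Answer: 1/344 ≈ 0.0029070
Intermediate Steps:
R = 334 (R = 254 + 80 = 334)
1/(((2 - 1)*T(-3) + 13) + R) = 1/(((2 - 1)*(-3) + 13) + 334) = 1/((1*(-3) + 13) + 334) = 1/((-3 + 13) + 334) = 1/(10 + 334) = 1/344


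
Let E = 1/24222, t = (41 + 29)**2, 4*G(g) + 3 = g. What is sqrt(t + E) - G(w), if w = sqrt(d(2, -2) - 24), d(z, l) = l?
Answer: 3/4 + sqrt(2874855915822)/24222 - I*sqrt(26)/4 ≈ 70.75 - 1.2748*I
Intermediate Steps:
w = I*sqrt(26) (w = sqrt(-2 - 24) = sqrt(-26) = I*sqrt(26) ≈ 5.099*I)
G(g) = -3/4 + g/4
t = 4900 (t = 70**2 = 4900)
E = 1/24222 ≈ 4.1285e-5
sqrt(t + E) - G(w) = sqrt(4900 + 1/24222) - (-3/4 + (I*sqrt(26))/4) = sqrt(118687801/24222) - (-3/4 + I*sqrt(26)/4) = sqrt(2874855915822)/24222 + (3/4 - I*sqrt(26)/4) = 3/4 + sqrt(2874855915822)/24222 - I*sqrt(26)/4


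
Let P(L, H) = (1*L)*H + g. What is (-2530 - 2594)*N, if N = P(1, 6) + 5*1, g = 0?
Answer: -56364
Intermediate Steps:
P(L, H) = H*L (P(L, H) = (1*L)*H + 0 = L*H + 0 = H*L + 0 = H*L)
N = 11 (N = 6*1 + 5*1 = 6 + 5 = 11)
(-2530 - 2594)*N = (-2530 - 2594)*11 = -5124*11 = -56364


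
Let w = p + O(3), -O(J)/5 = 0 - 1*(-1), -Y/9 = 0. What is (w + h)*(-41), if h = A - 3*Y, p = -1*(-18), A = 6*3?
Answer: -1271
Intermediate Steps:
A = 18
Y = 0 (Y = -9*0 = 0)
O(J) = -5 (O(J) = -5*(0 - 1*(-1)) = -5*(0 + 1) = -5*1 = -5)
p = 18
h = 18 (h = 18 - 3*0 = 18 + 0 = 18)
w = 13 (w = 18 - 5 = 13)
(w + h)*(-41) = (13 + 18)*(-41) = 31*(-41) = -1271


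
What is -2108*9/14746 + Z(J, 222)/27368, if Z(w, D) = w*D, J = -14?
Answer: -70632033/50446066 ≈ -1.4002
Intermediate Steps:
Z(w, D) = D*w
-2108*9/14746 + Z(J, 222)/27368 = -2108*9/14746 + (222*(-14))/27368 = -18972*1/14746 - 3108*1/27368 = -9486/7373 - 777/6842 = -70632033/50446066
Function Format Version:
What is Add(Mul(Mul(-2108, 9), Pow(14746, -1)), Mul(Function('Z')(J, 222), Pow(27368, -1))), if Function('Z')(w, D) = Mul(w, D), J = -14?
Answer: Rational(-70632033, 50446066) ≈ -1.4002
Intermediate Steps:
Function('Z')(w, D) = Mul(D, w)
Add(Mul(Mul(-2108, 9), Pow(14746, -1)), Mul(Function('Z')(J, 222), Pow(27368, -1))) = Add(Mul(Mul(-2108, 9), Pow(14746, -1)), Mul(Mul(222, -14), Pow(27368, -1))) = Add(Mul(-18972, Rational(1, 14746)), Mul(-3108, Rational(1, 27368))) = Add(Rational(-9486, 7373), Rational(-777, 6842)) = Rational(-70632033, 50446066)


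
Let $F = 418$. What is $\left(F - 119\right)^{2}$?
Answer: $89401$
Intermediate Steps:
$\left(F - 119\right)^{2} = \left(418 - 119\right)^{2} = 299^{2} = 89401$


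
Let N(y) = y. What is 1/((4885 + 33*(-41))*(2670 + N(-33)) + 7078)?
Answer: 1/9320962 ≈ 1.0729e-7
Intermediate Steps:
1/((4885 + 33*(-41))*(2670 + N(-33)) + 7078) = 1/((4885 + 33*(-41))*(2670 - 33) + 7078) = 1/((4885 - 1353)*2637 + 7078) = 1/(3532*2637 + 7078) = 1/(9313884 + 7078) = 1/9320962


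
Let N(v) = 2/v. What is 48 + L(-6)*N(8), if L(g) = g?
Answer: 93/2 ≈ 46.500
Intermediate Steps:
48 + L(-6)*N(8) = 48 - 12/8 = 48 - 6*¼ = 48 - 3/2 = 93/2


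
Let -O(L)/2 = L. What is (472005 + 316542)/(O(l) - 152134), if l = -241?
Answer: -25437/4892 ≈ -5.1997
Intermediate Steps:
O(L) = -2*L
(472005 + 316542)/(O(l) - 152134) = (472005 + 316542)/(-2*(-241) - 152134) = 788547/(482 - 152134) = 788547/(-151652) = 788547*(-1/151652) = -25437/4892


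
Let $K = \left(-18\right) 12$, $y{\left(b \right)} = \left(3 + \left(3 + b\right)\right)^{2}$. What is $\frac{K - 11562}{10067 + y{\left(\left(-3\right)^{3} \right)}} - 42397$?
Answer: $- \frac{222759727}{5254} \approx -42398.0$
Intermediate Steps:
$y{\left(b \right)} = \left(6 + b\right)^{2}$
$K = -216$
$\frac{K - 11562}{10067 + y{\left(\left(-3\right)^{3} \right)}} - 42397 = \frac{-216 - 11562}{10067 + \left(6 + \left(-3\right)^{3}\right)^{2}} - 42397 = - \frac{11778}{10067 + \left(6 - 27\right)^{2}} - 42397 = - \frac{11778}{10067 + \left(-21\right)^{2}} - 42397 = - \frac{11778}{10067 + 441} - 42397 = - \frac{11778}{10508} - 42397 = \left(-11778\right) \frac{1}{10508} - 42397 = - \frac{5889}{5254} - 42397 = - \frac{222759727}{5254}$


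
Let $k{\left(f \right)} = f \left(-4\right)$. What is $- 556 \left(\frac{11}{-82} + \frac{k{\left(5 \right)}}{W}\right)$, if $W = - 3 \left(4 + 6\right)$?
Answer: $- \frac{36418}{123} \approx -296.08$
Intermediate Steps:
$k{\left(f \right)} = - 4 f$
$W = -30$ ($W = \left(-3\right) 10 = -30$)
$- 556 \left(\frac{11}{-82} + \frac{k{\left(5 \right)}}{W}\right) = - 556 \left(\frac{11}{-82} + \frac{\left(-4\right) 5}{-30}\right) = - 556 \left(11 \left(- \frac{1}{82}\right) - - \frac{2}{3}\right) = - 556 \left(- \frac{11}{82} + \frac{2}{3}\right) = \left(-556\right) \frac{131}{246} = - \frac{36418}{123}$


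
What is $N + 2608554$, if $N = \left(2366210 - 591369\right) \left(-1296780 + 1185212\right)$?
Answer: $-198012852134$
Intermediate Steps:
$N = -198015460688$ ($N = 1774841 \left(-111568\right) = -198015460688$)
$N + 2608554 = -198015460688 + 2608554 = -198012852134$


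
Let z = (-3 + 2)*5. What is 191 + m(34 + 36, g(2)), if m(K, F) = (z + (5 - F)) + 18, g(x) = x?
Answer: 207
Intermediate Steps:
z = -5 (z = -1*5 = -5)
m(K, F) = 18 - F (m(K, F) = (-5 + (5 - F)) + 18 = -F + 18 = 18 - F)
191 + m(34 + 36, g(2)) = 191 + (18 - 1*2) = 191 + (18 - 2) = 191 + 16 = 207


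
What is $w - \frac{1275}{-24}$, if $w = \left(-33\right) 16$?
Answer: $- \frac{3799}{8} \approx -474.88$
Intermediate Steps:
$w = -528$
$w - \frac{1275}{-24} = -528 - \frac{1275}{-24} = -528 - - \frac{425}{8} = -528 + \frac{425}{8} = - \frac{3799}{8}$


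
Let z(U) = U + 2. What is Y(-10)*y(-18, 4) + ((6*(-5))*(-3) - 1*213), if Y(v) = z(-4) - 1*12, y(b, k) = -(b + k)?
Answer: -319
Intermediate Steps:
z(U) = 2 + U
y(b, k) = -b - k
Y(v) = -14 (Y(v) = (2 - 4) - 1*12 = -2 - 12 = -14)
Y(-10)*y(-18, 4) + ((6*(-5))*(-3) - 1*213) = -14*(-1*(-18) - 1*4) + ((6*(-5))*(-3) - 1*213) = -14*(18 - 4) + (-30*(-3) - 213) = -14*14 + (90 - 213) = -196 - 123 = -319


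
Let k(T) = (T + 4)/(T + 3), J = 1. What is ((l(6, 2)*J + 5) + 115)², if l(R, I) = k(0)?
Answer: 132496/9 ≈ 14722.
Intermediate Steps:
k(T) = (4 + T)/(3 + T)
l(R, I) = 4/3 (l(R, I) = (4 + 0)/(3 + 0) = 4/3)
((l(6, 2)*J + 5) + 115)² = (((4/3)*1 + 5) + 115)² = ((4/3 + 5) + 115)² = (19/3 + 115)² = (364/3)² = 132496/9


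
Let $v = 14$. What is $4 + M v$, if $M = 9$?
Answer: $130$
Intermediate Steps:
$4 + M v = 4 + 9 \cdot 14 = 4 + 126 = 130$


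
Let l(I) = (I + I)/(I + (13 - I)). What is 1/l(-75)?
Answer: -13/150 ≈ -0.086667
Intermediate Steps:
l(I) = 2*I/13 (l(I) = (2*I)/13 = (2*I)*(1/13) = 2*I/13)
1/l(-75) = 1/((2/13)*(-75)) = 1/(-150/13) = -13/150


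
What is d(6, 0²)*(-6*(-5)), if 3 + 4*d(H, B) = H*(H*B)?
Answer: -45/2 ≈ -22.500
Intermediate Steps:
d(H, B) = -¾ + B*H²/4 (d(H, B) = -¾ + (H*(H*B))/4 = -¾ + (H*(B*H))/4 = -¾ + (B*H²)/4 = -¾ + B*H²/4)
d(6, 0²)*(-6*(-5)) = (-¾ + (¼)*0²*6²)*(-6*(-5)) = (-¾ + (¼)*0*36)*30 = (-¾ + 0)*30 = -¾*30 = -45/2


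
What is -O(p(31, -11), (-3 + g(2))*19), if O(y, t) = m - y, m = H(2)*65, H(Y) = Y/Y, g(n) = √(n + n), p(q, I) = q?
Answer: -34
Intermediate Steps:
g(n) = √2*√n (g(n) = √(2*n) = √2*√n)
H(Y) = 1
m = 65 (m = 1*65 = 65)
O(y, t) = 65 - y
-O(p(31, -11), (-3 + g(2))*19) = -(65 - 1*31) = -(65 - 31) = -1*34 = -34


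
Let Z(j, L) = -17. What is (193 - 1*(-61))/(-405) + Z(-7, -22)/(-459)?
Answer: -239/405 ≈ -0.59012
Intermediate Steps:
(193 - 1*(-61))/(-405) + Z(-7, -22)/(-459) = (193 - 1*(-61))/(-405) - 17/(-459) = (193 + 61)*(-1/405) - 17*(-1/459) = 254*(-1/405) + 1/27 = -254/405 + 1/27 = -239/405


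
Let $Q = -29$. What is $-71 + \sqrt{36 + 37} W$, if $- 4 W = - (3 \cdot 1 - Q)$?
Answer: $-71 + 8 \sqrt{73} \approx -2.648$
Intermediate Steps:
$W = 8$ ($W = - \frac{\left(-1\right) \left(3 \cdot 1 - -29\right)}{4} = - \frac{\left(-1\right) \left(3 + 29\right)}{4} = - \frac{\left(-1\right) 32}{4} = \left(- \frac{1}{4}\right) \left(-32\right) = 8$)
$-71 + \sqrt{36 + 37} W = -71 + \sqrt{36 + 37} \cdot 8 = -71 + \sqrt{73} \cdot 8 = -71 + 8 \sqrt{73}$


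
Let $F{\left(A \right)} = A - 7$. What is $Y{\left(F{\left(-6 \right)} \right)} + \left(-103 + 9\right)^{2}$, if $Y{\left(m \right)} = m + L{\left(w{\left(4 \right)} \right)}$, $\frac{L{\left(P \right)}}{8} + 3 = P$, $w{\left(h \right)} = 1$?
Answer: $8807$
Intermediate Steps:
$F{\left(A \right)} = -7 + A$
$L{\left(P \right)} = -24 + 8 P$
$Y{\left(m \right)} = -16 + m$ ($Y{\left(m \right)} = m + \left(-24 + 8 \cdot 1\right) = m + \left(-24 + 8\right) = m - 16 = -16 + m$)
$Y{\left(F{\left(-6 \right)} \right)} + \left(-103 + 9\right)^{2} = \left(-16 - 13\right) + \left(-103 + 9\right)^{2} = \left(-16 - 13\right) + \left(-94\right)^{2} = -29 + 8836 = 8807$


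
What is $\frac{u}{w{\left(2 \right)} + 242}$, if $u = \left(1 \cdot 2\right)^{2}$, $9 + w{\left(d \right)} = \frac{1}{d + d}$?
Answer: $\frac{16}{933} \approx 0.017149$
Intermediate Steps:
$w{\left(d \right)} = -9 + \frac{1}{2 d}$ ($w{\left(d \right)} = -9 + \frac{1}{d + d} = -9 + \frac{1}{2 d}$)
$u = 4$ ($u = 2^{2} = 4$)
$\frac{u}{w{\left(2 \right)} + 242} = \frac{1}{\left(-9 + \frac{1}{2 \cdot 2}\right) + 242} \cdot 4 = \frac{1}{\left(-9 + \frac{1}{2} \cdot \frac{1}{2}\right) + 242} \cdot 4 = \frac{1}{\left(-9 + \frac{1}{4}\right) + 242} \cdot 4 = \frac{1}{- \frac{35}{4} + 242} \cdot 4 = \frac{1}{\frac{933}{4}} \cdot 4 = \frac{4}{933} \cdot 4 = \frac{16}{933}$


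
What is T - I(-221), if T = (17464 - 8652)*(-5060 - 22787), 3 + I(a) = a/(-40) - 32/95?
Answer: -186494702303/760 ≈ -2.4539e+8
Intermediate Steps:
I(a) = -317/95 - a/40 (I(a) = -3 + (a/(-40) - 32/95) = -3 + (a*(-1/40) - 32*1/95) = -3 + (-a/40 - 32/95) = -3 + (-32/95 - a/40) = -317/95 - a/40)
T = -245387764 (T = 8812*(-27847) = -245387764)
T - I(-221) = -245387764 - (-317/95 - 1/40*(-221)) = -245387764 - (-317/95 + 221/40) = -245387764 - 1*1663/760 = -245387764 - 1663/760 = -186494702303/760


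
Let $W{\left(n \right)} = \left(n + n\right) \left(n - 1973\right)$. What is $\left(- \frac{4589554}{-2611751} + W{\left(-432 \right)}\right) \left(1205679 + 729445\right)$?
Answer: $\frac{10501945479926396776}{2611751} \approx 4.021 \cdot 10^{12}$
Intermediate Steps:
$W{\left(n \right)} = 2 n \left(-1973 + n\right)$
$\left(- \frac{4589554}{-2611751} + W{\left(-432 \right)}\right) \left(1205679 + 729445\right) = \left(- \frac{4589554}{-2611751} + 2 \left(-432\right) \left(-1973 - 432\right)\right) \left(1205679 + 729445\right) = \left(\left(-4589554\right) \left(- \frac{1}{2611751}\right) + 2 \left(-432\right) \left(-2405\right)\right) 1935124 = \left(\frac{4589554}{2611751} + 2077920\right) 1935124 = \frac{5427014227474}{2611751} \cdot 1935124 = \frac{10501945479926396776}{2611751}$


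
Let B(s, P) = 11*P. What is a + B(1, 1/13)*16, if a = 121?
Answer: 1749/13 ≈ 134.54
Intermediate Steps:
a + B(1, 1/13)*16 = 121 + (11/13)*16 = 121 + 176/13 = 1749/13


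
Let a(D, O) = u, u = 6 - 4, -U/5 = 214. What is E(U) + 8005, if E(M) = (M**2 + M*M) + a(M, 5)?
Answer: 2297807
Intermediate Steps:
U = -1070 (U = -5*214 = -1070)
u = 2
a(D, O) = 2
E(M) = 2 + 2*M**2 (E(M) = (M**2 + M*M) + 2 = (M**2 + M**2) + 2 = 2*M**2 + 2 = 2 + 2*M**2)
E(U) + 8005 = (2 + 2*(-1070)**2) + 8005 = (2 + 2*1144900) + 8005 = (2 + 2289800) + 8005 = 2289802 + 8005 = 2297807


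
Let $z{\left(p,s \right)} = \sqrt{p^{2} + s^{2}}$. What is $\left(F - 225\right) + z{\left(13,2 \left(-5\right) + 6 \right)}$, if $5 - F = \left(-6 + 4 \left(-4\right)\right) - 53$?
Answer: $-145 + \sqrt{185} \approx -131.4$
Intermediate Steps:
$F = 80$ ($F = 5 - \left(\left(-6 + 4 \left(-4\right)\right) - 53\right) = 5 - \left(\left(-6 - 16\right) - 53\right) = 5 - \left(-22 - 53\right) = 5 - -75 = 5 + 75 = 80$)
$\left(F - 225\right) + z{\left(13,2 \left(-5\right) + 6 \right)} = \left(80 - 225\right) + \sqrt{13^{2} + \left(2 \left(-5\right) + 6\right)^{2}} = -145 + \sqrt{169 + \left(-10 + 6\right)^{2}} = -145 + \sqrt{169 + \left(-4\right)^{2}} = -145 + \sqrt{169 + 16} = -145 + \sqrt{185}$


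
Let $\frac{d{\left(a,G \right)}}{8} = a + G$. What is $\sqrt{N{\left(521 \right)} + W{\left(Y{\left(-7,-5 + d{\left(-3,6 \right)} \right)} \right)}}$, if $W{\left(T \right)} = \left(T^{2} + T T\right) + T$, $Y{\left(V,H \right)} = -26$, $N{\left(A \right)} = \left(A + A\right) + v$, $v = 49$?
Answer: $\sqrt{2417} \approx 49.163$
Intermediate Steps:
$d{\left(a,G \right)} = 8 G + 8 a$ ($d{\left(a,G \right)} = 8 \left(a + G\right) = 8 \left(G + a\right) = 8 G + 8 a$)
$N{\left(A \right)} = 49 + 2 A$ ($N{\left(A \right)} = \left(A + A\right) + 49 = 2 A + 49 = 49 + 2 A$)
$W{\left(T \right)} = T + 2 T^{2}$ ($W{\left(T \right)} = \left(T^{2} + T^{2}\right) + T = 2 T^{2} + T = T + 2 T^{2}$)
$\sqrt{N{\left(521 \right)} + W{\left(Y{\left(-7,-5 + d{\left(-3,6 \right)} \right)} \right)}} = \sqrt{\left(49 + 2 \cdot 521\right) - 26 \left(1 + 2 \left(-26\right)\right)} = \sqrt{\left(49 + 1042\right) - 26 \left(1 - 52\right)} = \sqrt{1091 - -1326} = \sqrt{1091 + 1326} = \sqrt{2417}$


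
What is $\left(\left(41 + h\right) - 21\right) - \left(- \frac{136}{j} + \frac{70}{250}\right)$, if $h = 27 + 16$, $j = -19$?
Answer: $\frac{26392}{475} \approx 55.562$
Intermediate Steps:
$h = 43$
$\left(\left(41 + h\right) - 21\right) - \left(- \frac{136}{j} + \frac{70}{250}\right) = \left(\left(41 + 43\right) - 21\right) - \left(- \frac{136}{-19} + \frac{70}{250}\right) = \left(84 - 21\right) - \left(\left(-136\right) \left(- \frac{1}{19}\right) + 70 \cdot \frac{1}{250}\right) = 63 - \left(\frac{136}{19} + \frac{7}{25}\right) = 63 - \frac{3533}{475} = \frac{26392}{475}$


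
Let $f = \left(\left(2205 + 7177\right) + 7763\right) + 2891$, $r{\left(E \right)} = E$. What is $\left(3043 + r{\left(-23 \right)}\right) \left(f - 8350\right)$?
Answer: $35291720$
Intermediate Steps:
$f = 20036$ ($f = \left(9382 + 7763\right) + 2891 = 17145 + 2891 = 20036$)
$\left(3043 + r{\left(-23 \right)}\right) \left(f - 8350\right) = \left(3043 - 23\right) \left(20036 - 8350\right) = 3020 \cdot 11686 = 35291720$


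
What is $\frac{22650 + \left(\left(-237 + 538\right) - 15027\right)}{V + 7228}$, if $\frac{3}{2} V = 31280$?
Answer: $\frac{5943}{21061} \approx 0.28218$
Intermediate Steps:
$V = \frac{62560}{3}$ ($V = \frac{2}{3} \cdot 31280 = \frac{62560}{3} \approx 20853.0$)
$\frac{22650 + \left(\left(-237 + 538\right) - 15027\right)}{V + 7228} = \frac{22650 + \left(\left(-237 + 538\right) - 15027\right)}{\frac{62560}{3} + 7228} = \frac{22650 + \left(301 - 15027\right)}{\frac{84244}{3}} = \left(22650 - 14726\right) \frac{3}{84244} = 7924 \cdot \frac{3}{84244} = \frac{5943}{21061}$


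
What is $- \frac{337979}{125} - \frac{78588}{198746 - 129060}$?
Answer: $- \frac{11781114047}{4355375} \approx -2705.0$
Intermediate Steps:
$- \frac{337979}{125} - \frac{78588}{198746 - 129060} = \left(-337979\right) \frac{1}{125} - \frac{78588}{198746 - 129060} = - \frac{337979}{125} - \frac{78588}{69686} = - \frac{337979}{125} - \frac{39294}{34843} = - \frac{11781114047}{4355375}$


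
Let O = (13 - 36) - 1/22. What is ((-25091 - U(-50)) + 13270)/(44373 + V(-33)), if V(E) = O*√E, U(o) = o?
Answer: -7660613884/28878382941 - 3978598*I*√33/28878382941 ≈ -0.26527 - 0.00079143*I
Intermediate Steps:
O = -507/22 (O = -23 - 1*1/22 = -23 - 1/22 = -507/22 ≈ -23.045)
V(E) = -507*√E/22
((-25091 - U(-50)) + 13270)/(44373 + V(-33)) = ((-25091 - 1*(-50)) + 13270)/(44373 - 507*I*√33/22) = ((-25091 + 50) + 13270)/(44373 - 507*I*√33/22) = (-25041 + 13270)/(44373 - 507*I*√33/22) = -11771/(44373 - 507*I*√33/22)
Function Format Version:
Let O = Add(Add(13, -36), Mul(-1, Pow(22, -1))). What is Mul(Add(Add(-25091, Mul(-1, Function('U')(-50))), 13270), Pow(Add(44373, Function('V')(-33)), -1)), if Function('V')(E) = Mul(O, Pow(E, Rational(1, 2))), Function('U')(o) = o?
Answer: Add(Rational(-7660613884, 28878382941), Mul(Rational(-3978598, 28878382941), I, Pow(33, Rational(1, 2)))) ≈ Add(-0.26527, Mul(-0.00079143, I))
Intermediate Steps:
O = Rational(-507, 22) (O = Add(-23, Mul(-1, Rational(1, 22))) = Add(-23, Rational(-1, 22)) = Rational(-507, 22) ≈ -23.045)
Function('V')(E) = Mul(Rational(-507, 22), Pow(E, Rational(1, 2)))
Mul(Add(Add(-25091, Mul(-1, Function('U')(-50))), 13270), Pow(Add(44373, Function('V')(-33)), -1)) = Mul(Add(Add(-25091, Mul(-1, -50)), 13270), Pow(Add(44373, Mul(Rational(-507, 22), Pow(-33, Rational(1, 2)))), -1)) = Mul(Add(Add(-25091, 50), 13270), Pow(Add(44373, Mul(Rational(-507, 22), Mul(I, Pow(33, Rational(1, 2))))), -1)) = Mul(Add(-25041, 13270), Pow(Add(44373, Mul(Rational(-507, 22), I, Pow(33, Rational(1, 2)))), -1)) = Mul(-11771, Pow(Add(44373, Mul(Rational(-507, 22), I, Pow(33, Rational(1, 2)))), -1))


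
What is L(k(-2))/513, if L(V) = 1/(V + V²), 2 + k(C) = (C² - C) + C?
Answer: 1/3078 ≈ 0.00032489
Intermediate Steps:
k(C) = -2 + C² (k(C) = -2 + ((C² - C) + C) = -2 + C²)
L(k(-2))/513 = (1/((-2 + (-2)²)*(1 + (-2 + (-2)²))))/513 = (1/((-2 + 4)*(1 + (-2 + 4))))*(1/513) = (1/(2*(1 + 2)))*(1/513) = ((½)/3)*(1/513) = ((½)*(⅓))*(1/513) = (⅙)*(1/513) = 1/3078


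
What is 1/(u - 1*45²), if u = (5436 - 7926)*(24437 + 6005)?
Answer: -1/75802605 ≈ -1.3192e-8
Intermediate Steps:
u = -75800580 (u = -2490*30442 = -75800580)
1/(u - 1*45²) = 1/(-75800580 - 1*45²) = 1/(-75800580 - 1*2025) = 1/(-75800580 - 2025) = 1/(-75802605) = -1/75802605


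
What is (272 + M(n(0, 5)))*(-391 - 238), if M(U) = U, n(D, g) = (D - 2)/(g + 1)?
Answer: -512635/3 ≈ -1.7088e+5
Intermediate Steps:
n(D, g) = (-2 + D)/(1 + g)
(272 + M(n(0, 5)))*(-391 - 238) = (272 + (-2 + 0)/(1 + 5))*(-391 - 238) = (272 - 2/6)*(-629) = (272 + (1/6)*(-2))*(-629) = (272 - 1/3)*(-629) = (815/3)*(-629) = -512635/3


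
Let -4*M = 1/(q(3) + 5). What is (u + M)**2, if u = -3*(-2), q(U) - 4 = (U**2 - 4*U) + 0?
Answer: 20449/576 ≈ 35.502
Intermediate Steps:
q(U) = 4 + U**2 - 4*U (q(U) = 4 + ((U**2 - 4*U) + 0) = 4 + (U**2 - 4*U) = 4 + U**2 - 4*U)
u = 6
M = -1/24 (M = -1/(4*((4 + 3**2 - 4*3) + 5)) = -1/(4*((4 + 9 - 12) + 5)) = -1/(4*(1 + 5)) = -1/4/6 = -1/4*1/6 = -1/24 ≈ -0.041667)
(u + M)**2 = (6 - 1/24)**2 = (143/24)**2 = 20449/576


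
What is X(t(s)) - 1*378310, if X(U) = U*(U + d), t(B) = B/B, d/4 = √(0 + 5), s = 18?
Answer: -378309 + 4*√5 ≈ -3.7830e+5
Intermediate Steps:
d = 4*√5 (d = 4*√(0 + 5) = 4*√5 ≈ 8.9443)
t(B) = 1
X(U) = U*(U + 4*√5)
X(t(s)) - 1*378310 = 1*(1 + 4*√5) - 1*378310 = (1 + 4*√5) - 378310 = -378309 + 4*√5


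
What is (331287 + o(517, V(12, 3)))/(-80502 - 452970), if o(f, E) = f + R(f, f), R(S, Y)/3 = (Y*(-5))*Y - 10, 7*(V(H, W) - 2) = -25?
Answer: 3677561/533472 ≈ 6.8936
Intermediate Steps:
V(H, W) = -11/7 (V(H, W) = 2 + (1/7)*(-25) = 2 - 25/7 = -11/7)
R(S, Y) = -30 - 15*Y**2 (R(S, Y) = 3*((Y*(-5))*Y - 10) = 3*((-5*Y)*Y - 10) = 3*(-5*Y**2 - 10) = 3*(-10 - 5*Y**2) = -30 - 15*Y**2)
o(f, E) = -30 + f - 15*f**2 (o(f, E) = f + (-30 - 15*f**2) = -30 + f - 15*f**2)
(331287 + o(517, V(12, 3)))/(-80502 - 452970) = (331287 + (-30 + 517 - 15*517**2))/(-80502 - 452970) = (331287 + (-30 + 517 - 15*267289))/(-533472) = (331287 + (-30 + 517 - 4009335))*(-1/533472) = (331287 - 4008848)*(-1/533472) = -3677561*(-1/533472) = 3677561/533472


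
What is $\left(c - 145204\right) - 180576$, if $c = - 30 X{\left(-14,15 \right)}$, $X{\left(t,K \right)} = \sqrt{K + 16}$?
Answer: $-325780 - 30 \sqrt{31} \approx -3.2595 \cdot 10^{5}$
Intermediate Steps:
$X{\left(t,K \right)} = \sqrt{16 + K}$
$c = - 30 \sqrt{31}$ ($c = - 30 \sqrt{16 + 15} = - 30 \sqrt{31} \approx -167.03$)
$\left(c - 145204\right) - 180576 = \left(- 30 \sqrt{31} - 145204\right) - 180576 = \left(-145204 - 30 \sqrt{31}\right) - 180576 = -325780 - 30 \sqrt{31}$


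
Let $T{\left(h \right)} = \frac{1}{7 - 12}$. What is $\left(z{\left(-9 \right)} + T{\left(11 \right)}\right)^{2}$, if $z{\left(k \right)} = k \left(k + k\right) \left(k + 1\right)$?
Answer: $\frac{42003361}{25} \approx 1.6801 \cdot 10^{6}$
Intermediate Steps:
$z{\left(k \right)} = 2 k^{2} \left(1 + k\right)$ ($z{\left(k \right)} = k 2 k \left(1 + k\right) = 2 k^{2} \left(1 + k\right)$)
$T{\left(h \right)} = - \frac{1}{5}$ ($T{\left(h \right)} = \frac{1}{-5} = - \frac{1}{5}$)
$\left(z{\left(-9 \right)} + T{\left(11 \right)}\right)^{2} = \left(2 \left(-9\right)^{2} \left(1 - 9\right) - \frac{1}{5}\right)^{2} = \left(2 \cdot 81 \left(-8\right) - \frac{1}{5}\right)^{2} = \left(-1296 - \frac{1}{5}\right)^{2} = \left(- \frac{6481}{5}\right)^{2} = \frac{42003361}{25}$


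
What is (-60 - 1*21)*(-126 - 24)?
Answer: 12150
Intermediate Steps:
(-60 - 1*21)*(-126 - 24) = (-60 - 21)*(-150) = -81*(-150) = 12150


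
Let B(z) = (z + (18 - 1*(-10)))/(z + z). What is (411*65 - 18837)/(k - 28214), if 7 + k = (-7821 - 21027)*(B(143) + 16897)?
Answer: -375518/23237029305 ≈ -1.6160e-5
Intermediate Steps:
B(z) = (28 + z)/(2*z) (B(z) = (z + (18 + 10))/((2*z)) = (z + 28)*(1/(2*z)) = (28 + z)*(1/(2*z)) = (28 + z)/(2*z))
k = -69707053313/143 (k = -7 + (-7821 - 21027)*((½)*(28 + 143)/143 + 16897) = -7 - 28848*((½)*(1/143)*171 + 16897) = -7 - 28848*(171/286 + 16897) = -7 - 28848*4832713/286 = -7 - 69707052312/143 = -69707053313/143 ≈ -4.8746e+8)
(411*65 - 18837)/(k - 28214) = (411*65 - 18837)/(-69707053313/143 - 28214) = (26715 - 18837)/(-69711087915/143) = 7878*(-143/69711087915) = -375518/23237029305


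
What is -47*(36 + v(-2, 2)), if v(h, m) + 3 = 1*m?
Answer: -1645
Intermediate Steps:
v(h, m) = -3 + m (v(h, m) = -3 + 1*m = -3 + m)
-47*(36 + v(-2, 2)) = -47*(36 + (-3 + 2)) = -47*(36 - 1) = -47*35 = -1645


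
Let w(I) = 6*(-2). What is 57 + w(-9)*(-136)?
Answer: 1689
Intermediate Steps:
w(I) = -12
57 + w(-9)*(-136) = 57 - 12*(-136) = 57 + 1632 = 1689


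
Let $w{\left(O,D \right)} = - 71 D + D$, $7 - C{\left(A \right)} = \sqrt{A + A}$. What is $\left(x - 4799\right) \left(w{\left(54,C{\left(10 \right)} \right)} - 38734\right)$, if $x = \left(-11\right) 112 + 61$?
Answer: $234167280 - 835800 \sqrt{5} \approx 2.323 \cdot 10^{8}$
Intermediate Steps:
$C{\left(A \right)} = 7 - \sqrt{2} \sqrt{A}$ ($C{\left(A \right)} = 7 - \sqrt{A + A} = 7 - \sqrt{2 A} = 7 - \sqrt{2} \sqrt{A}$)
$w{\left(O,D \right)} = - 70 D$
$x = -1171$ ($x = -1232 + 61 = -1171$)
$\left(x - 4799\right) \left(w{\left(54,C{\left(10 \right)} \right)} - 38734\right) = \left(-1171 - 4799\right) \left(- 70 \left(7 - \sqrt{2} \sqrt{10}\right) - 38734\right) = - 5970 \left(- 70 \left(7 - 2 \sqrt{5}\right) - 38734\right) = - 5970 \left(\left(-490 + 140 \sqrt{5}\right) - 38734\right) = - 5970 \left(-39224 + 140 \sqrt{5}\right) = 234167280 - 835800 \sqrt{5}$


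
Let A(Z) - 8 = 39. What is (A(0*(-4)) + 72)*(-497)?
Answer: -59143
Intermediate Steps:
A(Z) = 47 (A(Z) = 8 + 39 = 47)
(A(0*(-4)) + 72)*(-497) = (47 + 72)*(-497) = 119*(-497) = -59143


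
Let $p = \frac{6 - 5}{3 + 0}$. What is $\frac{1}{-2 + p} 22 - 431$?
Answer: $- \frac{2221}{5} \approx -444.2$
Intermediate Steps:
$p = \frac{1}{3}$ ($p = 1 \cdot \frac{1}{3} = \frac{1}{3} \approx 0.33333$)
$\frac{1}{-2 + p} 22 - 431 = \frac{1}{-2 + \frac{1}{3}} \cdot 22 - 431 = \frac{1}{- \frac{5}{3}} \cdot 22 - 431 = \left(- \frac{3}{5}\right) 22 - 431 = - \frac{66}{5} - 431 = - \frac{2221}{5}$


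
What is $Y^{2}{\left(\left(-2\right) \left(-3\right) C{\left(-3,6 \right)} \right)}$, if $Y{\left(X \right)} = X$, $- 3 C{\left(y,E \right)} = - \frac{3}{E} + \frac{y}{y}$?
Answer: $1$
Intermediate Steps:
$C{\left(y,E \right)} = - \frac{1}{3} + \frac{1}{E}$ ($C{\left(y,E \right)} = - \frac{- \frac{3}{E} + \frac{y}{y}}{3} = - \frac{- \frac{3}{E} + 1}{3} = - \frac{1 - \frac{3}{E}}{3} = - \frac{1}{3} + \frac{1}{E}$)
$Y^{2}{\left(\left(-2\right) \left(-3\right) C{\left(-3,6 \right)} \right)} = \left(\left(-2\right) \left(-3\right) \frac{3 - 6}{3 \cdot 6}\right)^{2} = \left(6 \cdot \frac{1}{3} \cdot \frac{1}{6} \left(3 - 6\right)\right)^{2} = \left(6 \cdot \frac{1}{3} \cdot \frac{1}{6} \left(-3\right)\right)^{2} = \left(6 \left(- \frac{1}{6}\right)\right)^{2} = \left(-1\right)^{2} = 1$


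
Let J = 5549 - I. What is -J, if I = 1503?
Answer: -4046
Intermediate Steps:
J = 4046 (J = 5549 - 1*1503 = 5549 - 1503 = 4046)
-J = -1*4046 = -4046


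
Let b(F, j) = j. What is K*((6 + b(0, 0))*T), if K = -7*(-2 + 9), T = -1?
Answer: 294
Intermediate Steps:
K = -49 (K = -7*7 = -49)
K*((6 + b(0, 0))*T) = -49*(6 + 0)*(-1) = -294*(-1) = -49*(-6) = 294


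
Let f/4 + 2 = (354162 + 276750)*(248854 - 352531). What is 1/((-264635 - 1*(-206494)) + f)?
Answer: -1/261644311845 ≈ -3.8220e-12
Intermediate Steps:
f = -261644253704 (f = -8 + 4*((354162 + 276750)*(248854 - 352531)) = -8 + 4*(630912*(-103677)) = -8 + 4*(-65411063424) = -8 - 261644253696 = -261644253704)
1/((-264635 - 1*(-206494)) + f) = 1/((-264635 - 1*(-206494)) - 261644253704) = 1/((-264635 + 206494) - 261644253704) = 1/(-58141 - 261644253704) = 1/(-261644311845) = -1/261644311845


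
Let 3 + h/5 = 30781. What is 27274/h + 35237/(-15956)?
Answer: -2493718993/1227734420 ≈ -2.0312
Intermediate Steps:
h = 153890 (h = -15 + 5*30781 = -15 + 153905 = 153890)
27274/h + 35237/(-15956) = 27274/153890 + 35237/(-15956) = 27274*(1/153890) + 35237*(-1/15956) = 13637/76945 - 35237/15956 = -2493718993/1227734420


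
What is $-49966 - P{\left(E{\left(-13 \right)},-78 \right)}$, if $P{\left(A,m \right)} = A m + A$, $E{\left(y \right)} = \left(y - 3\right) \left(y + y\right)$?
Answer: $-17934$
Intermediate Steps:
$E{\left(y \right)} = 2 y \left(-3 + y\right)$ ($E{\left(y \right)} = \left(-3 + y\right) 2 y = 2 y \left(-3 + y\right)$)
$P{\left(A,m \right)} = A + A m$
$-49966 - P{\left(E{\left(-13 \right)},-78 \right)} = -49966 - 2 \left(-13\right) \left(-3 - 13\right) \left(1 - 78\right) = -49966 - 2 \left(-13\right) \left(-16\right) \left(-77\right) = -49966 - 416 \left(-77\right) = -49966 - -32032 = -49966 + 32032 = -17934$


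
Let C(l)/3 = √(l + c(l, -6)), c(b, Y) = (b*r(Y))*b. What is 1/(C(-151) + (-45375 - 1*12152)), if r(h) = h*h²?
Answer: -57527/3353682232 - 39*I*√29143/3353682232 ≈ -1.7153e-5 - 1.9852e-6*I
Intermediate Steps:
r(h) = h³
c(b, Y) = Y³*b² (c(b, Y) = (b*Y³)*b = Y³*b²)
C(l) = 3*√(l - 216*l²) (C(l) = 3*√(l + (-6)³*l²) = 3*√(l - 216*l²))
1/(C(-151) + (-45375 - 1*12152)) = 1/(3*√(-151*(1 - 216*(-151))) + (-45375 - 1*12152)) = 1/(3*√(-151*(1 + 32616)) + (-45375 - 12152)) = 1/(3*√(-151*32617) - 57527) = 1/(3*√(-4925167) - 57527) = 1/(3*(13*I*√29143) - 57527) = 1/(39*I*√29143 - 57527) = 1/(-57527 + 39*I*√29143)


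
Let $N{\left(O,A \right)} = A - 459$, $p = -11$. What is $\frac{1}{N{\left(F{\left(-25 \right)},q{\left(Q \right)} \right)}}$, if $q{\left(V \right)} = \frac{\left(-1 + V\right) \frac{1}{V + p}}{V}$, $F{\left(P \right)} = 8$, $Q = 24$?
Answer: $- \frac{312}{143185} \approx -0.002179$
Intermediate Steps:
$q{\left(V \right)} = \frac{-1 + V}{V \left(-11 + V\right)}$ ($q{\left(V \right)} = \frac{\left(-1 + V\right) \frac{1}{V - 11}}{V} = \frac{\left(-1 + V\right) \frac{1}{-11 + V}}{V} = \frac{\frac{1}{-11 + V} \left(-1 + V\right)}{V} = \frac{-1 + V}{V \left(-11 + V\right)}$)
$N{\left(O,A \right)} = -459 + A$
$\frac{1}{N{\left(F{\left(-25 \right)},q{\left(Q \right)} \right)}} = \frac{1}{-459 + \frac{-1 + 24}{24 \left(-11 + 24\right)}} = \frac{1}{-459 + \frac{1}{24} \cdot \frac{1}{13} \cdot 23} = \frac{1}{-459 + \frac{23}{312}} = \frac{1}{- \frac{143185}{312}} = - \frac{312}{143185}$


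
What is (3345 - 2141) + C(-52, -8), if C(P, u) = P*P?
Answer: 3908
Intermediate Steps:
C(P, u) = P**2
(3345 - 2141) + C(-52, -8) = (3345 - 2141) + (-52)**2 = 1204 + 2704 = 3908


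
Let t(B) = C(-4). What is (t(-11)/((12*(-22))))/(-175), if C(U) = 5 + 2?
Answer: 1/6600 ≈ 0.00015152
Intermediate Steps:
C(U) = 7
t(B) = 7
(t(-11)/((12*(-22))))/(-175) = (7/((12*(-22))))/(-175) = (7/(-264))*(-1/175) = (7*(-1/264))*(-1/175) = -7/264*(-1/175) = 1/6600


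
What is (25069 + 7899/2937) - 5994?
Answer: 18677058/979 ≈ 19078.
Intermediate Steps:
(25069 + 7899/2937) - 5994 = (25069 + 7899*(1/2937)) - 5994 = (25069 + 2633/979) - 5994 = 24545184/979 - 5994 = 18677058/979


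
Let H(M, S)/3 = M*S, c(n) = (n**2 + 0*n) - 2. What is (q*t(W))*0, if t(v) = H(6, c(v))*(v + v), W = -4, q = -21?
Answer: 0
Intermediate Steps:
c(n) = -2 + n**2 (c(n) = (n**2 + 0) - 2 = n**2 - 2 = -2 + n**2)
H(M, S) = 3*M*S (H(M, S) = 3*(M*S) = 3*M*S)
t(v) = 2*v*(-36 + 18*v**2) (t(v) = (3*6*(-2 + v**2))*(v + v) = (-36 + 18*v**2)*(2*v) = 2*v*(-36 + 18*v**2))
(q*t(W))*0 = -756*(-4)*(-2 + (-4)**2)*0 = -756*(-4)*(-2 + 16)*0 = -756*(-4)*14*0 = -21*(-2016)*0 = 42336*0 = 0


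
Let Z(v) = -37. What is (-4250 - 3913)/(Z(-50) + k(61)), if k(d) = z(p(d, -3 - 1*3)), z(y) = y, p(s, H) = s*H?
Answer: 8163/403 ≈ 20.256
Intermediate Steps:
p(s, H) = H*s
k(d) = -6*d (k(d) = (-3 - 1*3)*d = (-3 - 3)*d = -6*d)
(-4250 - 3913)/(Z(-50) + k(61)) = (-4250 - 3913)/(-37 - 6*61) = -8163/(-37 - 366) = -8163/(-403) = -8163*(-1/403) = 8163/403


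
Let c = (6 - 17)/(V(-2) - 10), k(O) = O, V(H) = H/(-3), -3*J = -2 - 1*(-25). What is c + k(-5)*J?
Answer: 3319/84 ≈ 39.512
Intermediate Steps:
J = -23/3 (J = -(-2 - 1*(-25))/3 = -(-2 + 25)/3 = -⅓*23 = -23/3 ≈ -7.6667)
V(H) = -H/3 (V(H) = H*(-⅓) = -H/3)
c = 33/28 (c = (6 - 17)/(-⅓*(-2) - 10) = -11/(⅔ - 10) = -11/(-28/3) = -11*(-3/28) = 33/28 ≈ 1.1786)
c + k(-5)*J = 33/28 - 5*(-23/3) = 33/28 + 115/3 = 3319/84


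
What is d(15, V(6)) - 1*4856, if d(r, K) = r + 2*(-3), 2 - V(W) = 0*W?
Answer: -4847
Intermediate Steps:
V(W) = 2 (V(W) = 2 - 0*W = 2 - 1*0 = 2 + 0 = 2)
d(r, K) = -6 + r (d(r, K) = r - 6 = -6 + r)
d(15, V(6)) - 1*4856 = (-6 + 15) - 1*4856 = 9 - 4856 = -4847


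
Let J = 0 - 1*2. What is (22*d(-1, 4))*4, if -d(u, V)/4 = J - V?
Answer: 2112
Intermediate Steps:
J = -2 (J = 0 - 2 = -2)
d(u, V) = 8 + 4*V (d(u, V) = -4*(-2 - V) = 8 + 4*V)
(22*d(-1, 4))*4 = (22*(8 + 4*4))*4 = (22*(8 + 16))*4 = (22*24)*4 = 528*4 = 2112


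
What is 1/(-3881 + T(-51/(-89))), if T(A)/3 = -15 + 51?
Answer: -1/3773 ≈ -0.00026504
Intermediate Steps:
T(A) = 108 (T(A) = 3*(-15 + 51) = 3*36 = 108)
1/(-3881 + T(-51/(-89))) = 1/(-3881 + 108) = 1/(-3773) = -1/3773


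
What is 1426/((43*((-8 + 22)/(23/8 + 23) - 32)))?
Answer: -147591/140008 ≈ -1.0542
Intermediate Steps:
1426/((43*((-8 + 22)/(23/8 + 23) - 32))) = 1426/((43*(14/(23*(1/8) + 23) - 32))) = 1426/((43*(14/(23/8 + 23) - 32))) = 1426/((43*(14/(207/8) - 32))) = 1426/((43*(14*(8/207) - 32))) = 1426/((43*(112/207 - 32))) = 1426/((43*(-6512/207))) = 1426/(-280016/207) = 1426*(-207/280016) = -147591/140008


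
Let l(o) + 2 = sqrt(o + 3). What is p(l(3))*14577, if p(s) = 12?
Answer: 174924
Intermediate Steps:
l(o) = -2 + sqrt(3 + o) (l(o) = -2 + sqrt(o + 3) = -2 + sqrt(3 + o))
p(l(3))*14577 = 12*14577 = 174924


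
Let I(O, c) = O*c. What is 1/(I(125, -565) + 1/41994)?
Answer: -41994/2965826249 ≈ -1.4159e-5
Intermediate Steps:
1/(I(125, -565) + 1/41994) = 1/(125*(-565) + 1/41994) = 1/(-70625 + 1/41994) = 1/(-2965826249/41994) = -41994/2965826249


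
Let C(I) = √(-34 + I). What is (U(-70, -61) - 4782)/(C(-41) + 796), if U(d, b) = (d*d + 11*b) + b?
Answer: -488744/633691 + 3070*I*√3/633691 ≈ -0.77127 + 0.0083912*I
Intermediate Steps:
U(d, b) = d² + 12*b (U(d, b) = (d² + 11*b) + b = d² + 12*b)
(U(-70, -61) - 4782)/(C(-41) + 796) = (((-70)² + 12*(-61)) - 4782)/(√(-34 - 41) + 796) = ((4900 - 732) - 4782)/(√(-75) + 796) = (4168 - 4782)/(5*I*√3 + 796) = -614/(796 + 5*I*√3)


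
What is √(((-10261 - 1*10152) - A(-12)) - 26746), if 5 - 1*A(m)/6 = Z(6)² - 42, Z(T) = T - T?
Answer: I*√47441 ≈ 217.81*I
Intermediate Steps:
Z(T) = 0
A(m) = 282 (A(m) = 30 - 6*(0² - 42) = 30 - 6*(0 - 42) = 30 - 6*(-42) = 30 + 252 = 282)
√(((-10261 - 1*10152) - A(-12)) - 26746) = √(((-10261 - 1*10152) - 1*282) - 26746) = √(((-10261 - 10152) - 282) - 26746) = √((-20413 - 282) - 26746) = √(-20695 - 26746) = √(-47441) = I*√47441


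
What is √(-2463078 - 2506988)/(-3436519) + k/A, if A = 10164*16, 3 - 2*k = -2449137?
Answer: 204095/27104 - I*√4970066/3436519 ≈ 7.5301 - 0.00064873*I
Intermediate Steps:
k = 1224570 (k = 3/2 - ½*(-2449137) = 3/2 + 2449137/2 = 1224570)
A = 162624
√(-2463078 - 2506988)/(-3436519) + k/A = √(-2463078 - 2506988)/(-3436519) + 1224570/162624 = √(-4970066)*(-1/3436519) + 1224570*(1/162624) = (I*√4970066)*(-1/3436519) + 204095/27104 = -I*√4970066/3436519 + 204095/27104 = 204095/27104 - I*√4970066/3436519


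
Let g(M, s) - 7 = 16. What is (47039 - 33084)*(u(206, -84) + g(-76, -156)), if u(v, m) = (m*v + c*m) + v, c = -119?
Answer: -98787445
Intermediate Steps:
g(M, s) = 23 (g(M, s) = 7 + 16 = 23)
u(v, m) = v - 119*m + m*v (u(v, m) = (m*v - 119*m) + v = (-119*m + m*v) + v = v - 119*m + m*v)
(47039 - 33084)*(u(206, -84) + g(-76, -156)) = (47039 - 33084)*((206 - 119*(-84) - 84*206) + 23) = 13955*((206 + 9996 - 17304) + 23) = 13955*(-7102 + 23) = 13955*(-7079) = -98787445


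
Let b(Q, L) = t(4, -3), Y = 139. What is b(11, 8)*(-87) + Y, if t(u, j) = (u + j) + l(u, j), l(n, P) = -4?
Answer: 400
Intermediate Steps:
t(u, j) = -4 + j + u (t(u, j) = (u + j) - 4 = (j + u) - 4 = -4 + j + u)
b(Q, L) = -3 (b(Q, L) = -4 - 3 + 4 = -3)
b(11, 8)*(-87) + Y = -3*(-87) + 139 = 261 + 139 = 400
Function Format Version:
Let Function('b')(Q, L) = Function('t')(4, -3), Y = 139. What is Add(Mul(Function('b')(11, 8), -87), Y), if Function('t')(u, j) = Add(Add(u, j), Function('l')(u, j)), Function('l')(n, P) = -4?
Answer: 400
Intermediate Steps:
Function('t')(u, j) = Add(-4, j, u) (Function('t')(u, j) = Add(Add(u, j), -4) = Add(Add(j, u), -4) = Add(-4, j, u))
Function('b')(Q, L) = -3 (Function('b')(Q, L) = Add(-4, -3, 4) = -3)
Add(Mul(Function('b')(11, 8), -87), Y) = Add(Mul(-3, -87), 139) = Add(261, 139) = 400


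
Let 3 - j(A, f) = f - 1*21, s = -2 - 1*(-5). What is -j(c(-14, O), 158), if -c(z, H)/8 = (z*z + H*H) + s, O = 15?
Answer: 134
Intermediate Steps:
s = 3 (s = -2 + 5 = 3)
c(z, H) = -24 - 8*H² - 8*z² (c(z, H) = -8*((z*z + H*H) + 3) = -8*((z² + H²) + 3) = -8*((H² + z²) + 3) = -8*(3 + H² + z²) = -24 - 8*H² - 8*z²)
j(A, f) = 24 - f (j(A, f) = 3 - (f - 1*21) = 3 - (f - 21) = 3 - (-21 + f) = 3 + (21 - f) = 24 - f)
-j(c(-14, O), 158) = -(24 - 1*158) = -(24 - 158) = -1*(-134) = 134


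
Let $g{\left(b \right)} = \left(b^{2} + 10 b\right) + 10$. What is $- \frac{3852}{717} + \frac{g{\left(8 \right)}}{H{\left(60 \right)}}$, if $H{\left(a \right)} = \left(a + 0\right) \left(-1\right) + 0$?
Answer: $- \frac{56923}{7170} \approx -7.939$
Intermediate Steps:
$H{\left(a \right)} = - a$ ($H{\left(a \right)} = a \left(-1\right) + 0 = - a + 0 = - a$)
$g{\left(b \right)} = 10 + b^{2} + 10 b$
$- \frac{3852}{717} + \frac{g{\left(8 \right)}}{H{\left(60 \right)}} = - \frac{3852}{717} + \frac{10 + 8^{2} + 10 \cdot 8}{\left(-1\right) 60} = \left(-3852\right) \frac{1}{717} + \frac{10 + 64 + 80}{-60} = - \frac{1284}{239} + 154 \left(- \frac{1}{60}\right) = - \frac{1284}{239} - \frac{77}{30} = - \frac{56923}{7170}$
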